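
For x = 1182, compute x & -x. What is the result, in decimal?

x = 10010011110 = 1182
-x (two's complement) = …01101100010
AND   = 00000000010 = 2
(x & -x isolates the lowest set bit of x.)

2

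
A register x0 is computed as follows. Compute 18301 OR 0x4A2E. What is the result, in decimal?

18301 = 100011101111101
0x4A2E = 100101000101110
 OR → 100111101111111 = 20351

20351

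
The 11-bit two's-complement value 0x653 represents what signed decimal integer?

pattern = 11001010011 (MSB is 1 ⇒ negative)
Invert: 00110101100, add 1 → 00110101101 = 429, so the value is -429.
(Equivalently: 1619 - 2^11 = 1619 - 2048 = -429.)

-429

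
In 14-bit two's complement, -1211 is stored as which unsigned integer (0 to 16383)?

1211 in 14 bits: 00010010111011
Invert: 11101101000100
Add 1:  11101101000101 = 15173
(Check: 2^14 - 1211 = 16384 - 1211 = 15173.)

15173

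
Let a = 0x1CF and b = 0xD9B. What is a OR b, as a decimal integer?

3551

0x1CF = 000111001111
0xD9B = 110110011011
 OR → 110111011111 = 3551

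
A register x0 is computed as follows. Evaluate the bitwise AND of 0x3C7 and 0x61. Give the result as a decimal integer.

65

0x3C7 = 1111000111
0x61 = 0001100001
AND → 0001000001 = 65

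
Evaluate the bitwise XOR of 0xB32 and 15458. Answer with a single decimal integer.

0xB32 = 00101100110010
15458 = 11110001100010
XOR → 11011101010000 = 14160

14160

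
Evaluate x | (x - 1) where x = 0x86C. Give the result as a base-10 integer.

x = 100001101100 = 2156
x - 1 = 100001101011
OR    = 100001101111 = 2159
(x | (x - 1) sets all bits below the lowest set bit.)

2159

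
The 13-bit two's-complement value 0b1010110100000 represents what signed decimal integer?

pattern = 1010110100000 (MSB is 1 ⇒ negative)
Invert: 0101001011111, add 1 → 0101001100000 = 2656, so the value is -2656.
(Equivalently: 5536 - 2^13 = 5536 - 8192 = -2656.)

-2656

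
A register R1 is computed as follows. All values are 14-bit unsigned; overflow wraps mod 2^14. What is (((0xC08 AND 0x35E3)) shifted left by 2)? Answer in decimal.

0xC08 = 00110000001000
0x35E3 = 11010111100011
→ AND → 00010000000000 = 1024
→ shifted left by 2 (mod 2^14) → 01000000000000 = 4096

4096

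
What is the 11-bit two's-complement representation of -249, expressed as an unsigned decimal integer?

249 in 11 bits: 00011111001
Invert: 11100000110
Add 1:  11100000111 = 1799
(Check: 2^11 - 249 = 2048 - 249 = 1799.)

1799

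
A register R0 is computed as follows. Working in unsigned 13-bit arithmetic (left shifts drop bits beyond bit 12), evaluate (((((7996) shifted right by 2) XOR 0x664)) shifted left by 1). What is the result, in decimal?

7996 = 1111100111100
→ shifted right by 2 → 0011111001111 = 1999
0x664 = 0011001100100
→ XOR → 0000110101011 = 427
→ shifted left by 1 (mod 2^13) → 0001101010110 = 854

854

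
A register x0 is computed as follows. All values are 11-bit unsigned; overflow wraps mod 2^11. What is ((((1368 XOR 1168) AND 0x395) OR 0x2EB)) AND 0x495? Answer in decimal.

1368 = 10101011000
1168 = 10010010000
→ XOR → 00111001000 = 456
0x395 = 01110010101
→ AND → 00110000000 = 384
0x2EB = 01011101011
→ OR → 01111101011 = 1003
0x495 = 10010010101
→ AND → 00010000001 = 129

129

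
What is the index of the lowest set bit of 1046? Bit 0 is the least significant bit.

1046 = 10000010110
Trailing zeros: 1, so the lowest set bit is bit 1 (value 2).

1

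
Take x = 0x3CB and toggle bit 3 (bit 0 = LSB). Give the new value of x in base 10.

x = 1111001011
bit 3 is currently 1; toggle it via x ^ (1 << 3) = x ^ 8
→ 1111000011 = 963

963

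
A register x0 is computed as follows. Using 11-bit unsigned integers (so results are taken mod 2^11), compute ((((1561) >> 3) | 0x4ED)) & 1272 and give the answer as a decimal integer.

1256

1561 = 11000011001
→ >> 3 → 00011000011 = 195
0x4ED = 10011101101
→ | → 10011101111 = 1263
1272 = 10011111000
→ & → 10011101000 = 1256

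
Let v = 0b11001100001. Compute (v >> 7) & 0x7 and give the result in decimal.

v = 11001100001
Shift right by 7: 1100
Mask low 3 bits: 100 = 4

4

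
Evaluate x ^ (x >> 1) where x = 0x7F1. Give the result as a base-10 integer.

1033

x = 11111110001 = 2033
x>>1 = 01111111000
XOR  = 10000001001 = 1033
(x ^ (x >> 1) gives the standard binary-reflected Gray code of x.)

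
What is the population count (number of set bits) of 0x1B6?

0x1B6 = 110110110
Count the 1s: 1 + 1 + 1 + 1 + 1 + 1 = 6

6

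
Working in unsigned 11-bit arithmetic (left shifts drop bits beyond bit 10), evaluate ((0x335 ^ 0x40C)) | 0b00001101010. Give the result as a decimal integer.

0x335 = 01100110101
0x40C = 10000001100
→ ^ → 11100111001 = 1849
0b00001101010 = 00001101010
→ | → 11101111011 = 1915

1915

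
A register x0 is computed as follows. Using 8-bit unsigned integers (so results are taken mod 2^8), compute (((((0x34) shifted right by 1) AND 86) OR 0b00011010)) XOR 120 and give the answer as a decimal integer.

0x34 = 00110100
→ shifted right by 1 → 00011010 = 26
86 = 01010110
→ AND → 00010010 = 18
0b00011010 = 00011010
→ OR → 00011010 = 26
120 = 01111000
→ XOR → 01100010 = 98

98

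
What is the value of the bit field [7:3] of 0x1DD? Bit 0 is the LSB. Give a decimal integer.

v = 0111011101
Shift right by 3: 0111011
Mask low 5 bits: 11011 = 27

27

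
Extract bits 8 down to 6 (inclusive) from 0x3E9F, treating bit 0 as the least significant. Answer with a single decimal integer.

2

v = 11111010011111
Shift right by 6: 11111010
Mask low 3 bits: 010 = 2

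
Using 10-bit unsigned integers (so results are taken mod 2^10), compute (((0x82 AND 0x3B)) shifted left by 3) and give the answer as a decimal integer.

0x82 = 0010000010
0x3B = 0000111011
→ AND → 0000000010 = 2
→ shifted left by 3 (mod 2^10) → 0000010000 = 16

16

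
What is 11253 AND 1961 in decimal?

11253 = 10101111110101
1961 = 00011110101001
AND → 00001110100001 = 929

929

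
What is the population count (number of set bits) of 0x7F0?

7

0x7F0 = 11111110000
Count the 1s: 1 + 1 + 1 + 1 + 1 + 1 + 1 = 7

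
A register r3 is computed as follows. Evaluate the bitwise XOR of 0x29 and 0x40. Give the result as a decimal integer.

0x29 = 0101001
0x40 = 1000000
XOR → 1101001 = 105

105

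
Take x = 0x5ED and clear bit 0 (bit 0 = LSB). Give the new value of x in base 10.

x = 10111101101
bit 0 is currently 1; clear it via x & ~(1 << 0) = x & ~1
→ 10111101100 = 1516

1516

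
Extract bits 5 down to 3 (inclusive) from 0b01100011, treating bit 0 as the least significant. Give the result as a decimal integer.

4

v = 01100011
Shift right by 3: 01100
Mask low 3 bits: 100 = 4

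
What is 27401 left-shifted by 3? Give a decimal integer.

27401 = 000110101100001001
shift left by 3 → 110101100001001000 = 219208
(equivalently, 27401 × 2^3 = 27401 × 8)

219208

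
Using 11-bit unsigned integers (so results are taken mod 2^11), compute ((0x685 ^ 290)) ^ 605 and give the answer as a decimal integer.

0x685 = 11010000101
290 = 00100100010
→ ^ → 11110100111 = 1959
605 = 01001011101
→ ^ → 10111111010 = 1530

1530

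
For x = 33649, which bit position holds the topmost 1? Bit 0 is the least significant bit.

15

33649 = 1000001101110001
The topmost 1 is at position 15 (since 2^15 = 32768 ≤ 33649 < 65536).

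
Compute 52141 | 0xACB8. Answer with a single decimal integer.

61373

52141 = 1100101110101101
0xACB8 = 1010110010111000
 OR → 1110111110111101 = 61373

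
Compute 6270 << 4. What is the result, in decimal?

6270 = 00001100001111110
shift left by 4 → 11000011111100000 = 100320
(equivalently, 6270 × 2^4 = 6270 × 16)

100320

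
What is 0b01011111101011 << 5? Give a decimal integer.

x = 000001011111101011
shift left by 5 → 101111110101100000 = 195936
(equivalently, 6123 × 2^5 = 6123 × 32)

195936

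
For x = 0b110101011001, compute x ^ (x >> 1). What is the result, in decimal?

x = 110101011001 = 3417
x>>1 = 011010101100
XOR  = 101111110101 = 3061
(x ^ (x >> 1) gives the standard binary-reflected Gray code of x.)

3061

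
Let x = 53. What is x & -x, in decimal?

1

x = 110101 = 53
-x (two's complement) = …001011
AND   = 000001 = 1
(x & -x isolates the lowest set bit of x.)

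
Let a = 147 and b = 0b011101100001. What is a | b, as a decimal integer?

147 = 00010010011
b = 11101100001
 OR → 11111110011 = 2035

2035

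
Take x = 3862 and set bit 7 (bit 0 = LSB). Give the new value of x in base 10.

x = 111100010110
bit 7 is currently 0; set it via x | (1 << 7) = x | 128
→ 111110010110 = 3990

3990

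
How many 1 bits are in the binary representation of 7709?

8

7709 = 1111000011101
Count the 1s: 1 + 1 + 1 + 1 + 1 + 1 + 1 + 1 = 8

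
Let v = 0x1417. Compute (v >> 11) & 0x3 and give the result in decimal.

v = 01010000010111
Shift right by 11: 010
Mask low 2 bits: 10 = 2

2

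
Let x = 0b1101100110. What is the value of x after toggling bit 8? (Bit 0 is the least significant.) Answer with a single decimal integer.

x = 1101100110
bit 8 is currently 1; toggle it via x ^ (1 << 8) = x ^ 256
→ 1001100110 = 614

614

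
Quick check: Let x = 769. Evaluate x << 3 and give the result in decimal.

6152

769 = 0001100000001
shift left by 3 → 1100000001000 = 6152
(equivalently, 769 × 2^3 = 769 × 8)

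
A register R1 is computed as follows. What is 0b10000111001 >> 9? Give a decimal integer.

x = 10000111001
shift right by 9 → 00000000010 = 2
(equivalently, floor(1081 / 512))

2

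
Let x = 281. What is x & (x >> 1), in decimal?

x = 100011001 = 281
x>>1 = 010001100
AND  = 000001000 = 8
(x & (x >> 1) has a 1 wherever x has two consecutive 1 bits.)

8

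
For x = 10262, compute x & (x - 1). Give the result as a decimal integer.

x = 10100000010110 = 10262
x - 1 = 10100000010101
AND   = 10100000010100 = 10260
(x & (x - 1) clears the lowest set bit of x.)

10260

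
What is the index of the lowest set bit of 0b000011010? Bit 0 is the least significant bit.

0b000011010 = 11010
Trailing zeros: 1, so the lowest set bit is bit 1 (value 2).

1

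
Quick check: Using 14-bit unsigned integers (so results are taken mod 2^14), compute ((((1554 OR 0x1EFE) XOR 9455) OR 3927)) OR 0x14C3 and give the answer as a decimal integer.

1554 = 00011000010010
0x1EFE = 01111011111110
→ OR → 01111011111110 = 7934
9455 = 10010011101111
→ XOR → 11101000010001 = 14865
3927 = 00111101010111
→ OR → 11111101010111 = 16215
0x14C3 = 01010011000011
→ OR → 11111111010111 = 16343

16343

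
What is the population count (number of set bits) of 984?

984 = 1111011000
Count the 1s: 1 + 1 + 1 + 1 + 1 + 1 = 6

6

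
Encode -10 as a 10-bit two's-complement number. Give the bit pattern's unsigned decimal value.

1014

10 in 10 bits: 0000001010
Invert: 1111110101
Add 1:  1111110110 = 1014
(Check: 2^10 - 10 = 1024 - 10 = 1014.)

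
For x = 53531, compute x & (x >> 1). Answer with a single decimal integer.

x = 1101000100011011 = 53531
x>>1 = 0110100010001101
AND  = 0100000000001001 = 16393
(x & (x >> 1) has a 1 wherever x has two consecutive 1 bits.)

16393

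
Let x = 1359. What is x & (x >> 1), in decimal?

x = 10101001111 = 1359
x>>1 = 01010100111
AND  = 00000000111 = 7
(x & (x >> 1) has a 1 wherever x has two consecutive 1 bits.)

7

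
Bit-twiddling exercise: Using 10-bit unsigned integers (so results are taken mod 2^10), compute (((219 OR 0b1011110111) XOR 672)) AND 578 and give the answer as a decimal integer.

66

219 = 0011011011
0b1011110111 = 1011110111
→ OR → 1011111111 = 767
672 = 1010100000
→ XOR → 0001011111 = 95
578 = 1001000010
→ AND → 0001000010 = 66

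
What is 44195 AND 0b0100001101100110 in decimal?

34

44195 = 1010110010100011
b = 0100001101100110
AND → 0000000000100010 = 34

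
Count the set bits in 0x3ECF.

0x3ECF = 11111011001111
Count the 1s: 1 + 1 + 1 + 1 + 1 + 1 + 1 + 1 + 1 + 1 + 1 = 11

11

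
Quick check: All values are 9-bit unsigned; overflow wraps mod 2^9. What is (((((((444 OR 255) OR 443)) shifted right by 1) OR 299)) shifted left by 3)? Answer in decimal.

504

444 = 110111100
255 = 011111111
→ OR → 111111111 = 511
443 = 110111011
→ OR → 111111111 = 511
→ shifted right by 1 → 011111111 = 255
299 = 100101011
→ OR → 111111111 = 511
→ shifted left by 3 (mod 2^9) → 111111000 = 504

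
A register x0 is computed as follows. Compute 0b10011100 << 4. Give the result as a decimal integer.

2496

x = 000010011100
shift left by 4 → 100111000000 = 2496
(equivalently, 156 × 2^4 = 156 × 16)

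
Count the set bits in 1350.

5

1350 = 10101000110
Count the 1s: 1 + 1 + 1 + 1 + 1 = 5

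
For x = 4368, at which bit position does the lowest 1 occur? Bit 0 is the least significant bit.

4

4368 = 1000100010000
Trailing zeros: 4, so the lowest set bit is bit 4 (value 16).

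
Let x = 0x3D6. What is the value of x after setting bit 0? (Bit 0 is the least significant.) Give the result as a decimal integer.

x = 01111010110
bit 0 is currently 0; set it via x | (1 << 0) = x | 1
→ 01111010111 = 983

983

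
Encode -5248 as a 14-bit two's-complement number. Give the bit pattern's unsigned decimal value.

11136

5248 in 14 bits: 01010010000000
Invert: 10101101111111
Add 1:  10101110000000 = 11136
(Check: 2^14 - 5248 = 16384 - 5248 = 11136.)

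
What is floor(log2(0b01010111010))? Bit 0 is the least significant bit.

9

0b01010111010 = 1010111010
The topmost 1 is at position 9 (since 2^9 = 512 ≤ 698 < 1024).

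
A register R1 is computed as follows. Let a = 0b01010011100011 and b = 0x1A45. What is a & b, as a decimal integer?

a = 1010011100011
0x1A45 = 1101001000101
AND → 1000001000001 = 4161

4161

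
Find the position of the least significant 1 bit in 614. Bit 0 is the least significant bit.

614 = 1001100110
Trailing zeros: 1, so the lowest set bit is bit 1 (value 2).

1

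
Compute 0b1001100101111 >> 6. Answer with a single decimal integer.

76

x = 1001100101111
shift right by 6 → 0000001001100 = 76
(equivalently, floor(4911 / 64))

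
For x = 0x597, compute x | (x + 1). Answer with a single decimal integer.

x = 10110010111 = 1431
x + 1 = 10110011000
OR    = 10110011111 = 1439
(x | (x + 1) sets the lowest cleared bit.)

1439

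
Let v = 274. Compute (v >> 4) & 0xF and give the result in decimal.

1

v = 100010010
Shift right by 4: 10001
Mask low 4 bits: 0001 = 1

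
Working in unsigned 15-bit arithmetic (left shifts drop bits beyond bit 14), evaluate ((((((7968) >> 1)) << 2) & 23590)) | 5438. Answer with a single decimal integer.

7968 = 001111100100000
→ >> 1 → 000111110010000 = 3984
→ << 2 (mod 2^15) → 011111001000000 = 15936
23590 = 101110000100110
→ & → 001110000000000 = 7168
5438 = 001010100111110
→ | → 001110100111110 = 7486

7486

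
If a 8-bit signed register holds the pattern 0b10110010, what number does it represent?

-78

pattern = 10110010 (MSB is 1 ⇒ negative)
Invert: 01001101, add 1 → 01001110 = 78, so the value is -78.
(Equivalently: 178 - 2^8 = 178 - 256 = -78.)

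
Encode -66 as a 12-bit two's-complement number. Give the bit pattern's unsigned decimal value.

66 in 12 bits: 000001000010
Invert: 111110111101
Add 1:  111110111110 = 4030
(Check: 2^12 - 66 = 4096 - 66 = 4030.)

4030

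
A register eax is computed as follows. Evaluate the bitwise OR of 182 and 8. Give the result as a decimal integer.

190

182 = 10110110
8 = 00001000
 OR → 10111110 = 190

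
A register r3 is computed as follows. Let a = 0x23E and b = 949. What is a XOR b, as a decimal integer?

395

0x23E = 1000111110
949 = 1110110101
XOR → 0110001011 = 395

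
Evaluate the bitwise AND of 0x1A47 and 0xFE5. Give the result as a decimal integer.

0x1A47 = 1101001000111
0xFE5 = 0111111100101
AND → 0101001000101 = 2629

2629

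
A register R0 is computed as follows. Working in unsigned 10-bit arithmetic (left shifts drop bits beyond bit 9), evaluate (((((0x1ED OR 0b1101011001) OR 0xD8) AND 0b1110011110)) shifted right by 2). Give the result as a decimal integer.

0x1ED = 0111101101
0b1101011001 = 1101011001
→ OR → 1111111101 = 1021
0xD8 = 0011011000
→ OR → 1111111101 = 1021
0b1110011110 = 1110011110
→ AND → 1110011100 = 924
→ shifted right by 2 → 0011100111 = 231

231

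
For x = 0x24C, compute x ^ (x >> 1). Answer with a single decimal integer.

874

x = 1001001100 = 588
x>>1 = 0100100110
XOR  = 1101101010 = 874
(x ^ (x >> 1) gives the standard binary-reflected Gray code of x.)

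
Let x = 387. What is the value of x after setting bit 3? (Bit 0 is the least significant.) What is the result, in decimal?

x = 000110000011
bit 3 is currently 0; set it via x | (1 << 3) = x | 8
→ 000110001011 = 395

395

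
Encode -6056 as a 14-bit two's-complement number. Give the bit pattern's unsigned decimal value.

10328

6056 in 14 bits: 01011110101000
Invert: 10100001010111
Add 1:  10100001011000 = 10328
(Check: 2^14 - 6056 = 16384 - 6056 = 10328.)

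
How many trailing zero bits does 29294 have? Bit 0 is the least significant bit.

29294 = 111001001101110
Trailing zeros: 1, so the lowest set bit is bit 1 (value 2).

1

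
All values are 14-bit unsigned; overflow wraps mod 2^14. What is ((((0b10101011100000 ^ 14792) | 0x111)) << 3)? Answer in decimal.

0b10101011100000 = 10101011100000
14792 = 11100111001000
→ ^ → 01001100101000 = 4904
0x111 = 00000100010001
→ | → 01001100111001 = 4921
→ << 3 (mod 2^14) → 01100111001000 = 6600

6600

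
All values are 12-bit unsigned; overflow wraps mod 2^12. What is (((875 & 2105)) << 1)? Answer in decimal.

82

875 = 001101101011
2105 = 100000111001
→ & → 000000101001 = 41
→ << 1 (mod 2^12) → 000001010010 = 82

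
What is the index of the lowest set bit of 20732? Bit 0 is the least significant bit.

2

20732 = 101000011111100
Trailing zeros: 2, so the lowest set bit is bit 2 (value 4).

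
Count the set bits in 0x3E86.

8

0x3E86 = 11111010000110
Count the 1s: 1 + 1 + 1 + 1 + 1 + 1 + 1 + 1 = 8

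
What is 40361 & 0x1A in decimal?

40361 = 1001110110101001
0x1A = 0000000000011010
AND → 0000000000001000 = 8

8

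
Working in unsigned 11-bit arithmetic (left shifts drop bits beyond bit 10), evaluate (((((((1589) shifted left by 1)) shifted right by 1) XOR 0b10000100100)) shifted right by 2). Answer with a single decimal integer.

388

1589 = 11000110101
→ shifted left by 1 (mod 2^11) → 10001101010 = 1130
→ shifted right by 1 → 01000110101 = 565
0b10000100100 = 10000100100
→ XOR → 11000010001 = 1553
→ shifted right by 2 → 00110000100 = 388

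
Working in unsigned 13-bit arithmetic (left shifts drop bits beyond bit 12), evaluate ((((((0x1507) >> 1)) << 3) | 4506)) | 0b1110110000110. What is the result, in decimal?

0x1507 = 1010100000111
→ >> 1 → 0101010000011 = 2691
→ << 3 (mod 2^13) → 1010000011000 = 5144
4506 = 1000110011010
→ | → 1010110011010 = 5530
0b1110110000110 = 1110110000110
→ | → 1110110011110 = 7582

7582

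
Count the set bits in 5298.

6

5298 = 1010010110010
Count the 1s: 1 + 1 + 1 + 1 + 1 + 1 = 6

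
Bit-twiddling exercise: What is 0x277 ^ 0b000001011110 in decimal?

553

0x277 = 1001110111
b = 0001011110
XOR → 1000101001 = 553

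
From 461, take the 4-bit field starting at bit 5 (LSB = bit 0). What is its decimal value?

14

v = 111001101
Shift right by 5: 1110
Mask low 4 bits: 1110 = 14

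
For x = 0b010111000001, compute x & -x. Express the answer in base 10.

1

x = 10111000001 = 1473
-x (two's complement) = …01000111111
AND   = 00000000001 = 1
(x & -x isolates the lowest set bit of x.)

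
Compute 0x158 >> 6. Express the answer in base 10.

5

0x158 = 101011000
shift right by 6 → 000000101 = 5
(equivalently, floor(344 / 64))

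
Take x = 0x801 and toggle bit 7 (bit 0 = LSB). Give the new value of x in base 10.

2177

x = 0100000000001
bit 7 is currently 0; toggle it via x ^ (1 << 7) = x ^ 128
→ 0100010000001 = 2177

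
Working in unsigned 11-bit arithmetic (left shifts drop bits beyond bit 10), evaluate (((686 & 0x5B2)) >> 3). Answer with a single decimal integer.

20

686 = 01010101110
0x5B2 = 10110110010
→ & → 00010100010 = 162
→ >> 3 → 00000010100 = 20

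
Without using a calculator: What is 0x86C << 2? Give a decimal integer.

8624

0x86C = 00100001101100
shift left by 2 → 10000110110000 = 8624
(equivalently, 2156 × 2^2 = 2156 × 4)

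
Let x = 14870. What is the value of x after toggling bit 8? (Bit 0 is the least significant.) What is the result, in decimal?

x = 011101000010110
bit 8 is currently 0; toggle it via x ^ (1 << 8) = x ^ 256
→ 011101100010110 = 15126

15126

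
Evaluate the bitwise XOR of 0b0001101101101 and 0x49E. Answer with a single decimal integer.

2035

a = 01101101101
0x49E = 10010011110
XOR → 11111110011 = 2035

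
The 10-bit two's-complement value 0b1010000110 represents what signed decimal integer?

pattern = 1010000110 (MSB is 1 ⇒ negative)
Invert: 0101111001, add 1 → 0101111010 = 378, so the value is -378.
(Equivalently: 646 - 2^10 = 646 - 1024 = -378.)

-378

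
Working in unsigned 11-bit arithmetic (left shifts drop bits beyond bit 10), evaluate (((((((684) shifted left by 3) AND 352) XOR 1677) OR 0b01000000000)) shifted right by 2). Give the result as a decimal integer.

507

684 = 01010101100
→ shifted left by 3 (mod 2^11) → 10101100000 = 1376
352 = 00101100000
→ AND → 00101100000 = 352
1677 = 11010001101
→ XOR → 11111101101 = 2029
0b01000000000 = 01000000000
→ OR → 11111101101 = 2029
→ shifted right by 2 → 00111111011 = 507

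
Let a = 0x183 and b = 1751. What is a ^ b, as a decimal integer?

1876

0x183 = 00110000011
1751 = 11011010111
XOR → 11101010100 = 1876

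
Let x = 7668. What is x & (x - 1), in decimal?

x = 1110111110100 = 7668
x - 1 = 1110111110011
AND   = 1110111110000 = 7664
(x & (x - 1) clears the lowest set bit of x.)

7664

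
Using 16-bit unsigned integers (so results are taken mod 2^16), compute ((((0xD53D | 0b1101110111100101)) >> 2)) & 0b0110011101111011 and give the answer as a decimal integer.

10107

0xD53D = 1101010100111101
0b1101110111100101 = 1101110111100101
→ | → 1101110111111101 = 56829
→ >> 2 → 0011011101111111 = 14207
0b0110011101111011 = 0110011101111011
→ & → 0010011101111011 = 10107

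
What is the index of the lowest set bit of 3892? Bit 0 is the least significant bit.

2

3892 = 111100110100
Trailing zeros: 2, so the lowest set bit is bit 2 (value 4).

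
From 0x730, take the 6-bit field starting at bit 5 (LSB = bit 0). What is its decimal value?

v = 11100110000
Shift right by 5: 111001
Mask low 6 bits: 111001 = 57

57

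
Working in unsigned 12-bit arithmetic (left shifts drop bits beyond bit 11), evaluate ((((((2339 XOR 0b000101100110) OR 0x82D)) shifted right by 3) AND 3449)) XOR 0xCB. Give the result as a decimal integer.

2339 = 100100100011
0b000101100110 = 000101100110
→ XOR → 100001000101 = 2117
0x82D = 100000101101
→ OR → 100001101101 = 2157
→ shifted right by 3 → 000100001101 = 269
3449 = 110101111001
→ AND → 000100001001 = 265
0xCB = 000011001011
→ XOR → 000111000010 = 450

450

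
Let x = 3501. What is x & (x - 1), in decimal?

x = 110110101101 = 3501
x - 1 = 110110101100
AND   = 110110101100 = 3500
(x & (x - 1) clears the lowest set bit of x.)

3500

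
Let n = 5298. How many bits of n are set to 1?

5298 = 1010010110010
Count the 1s: 1 + 1 + 1 + 1 + 1 + 1 = 6

6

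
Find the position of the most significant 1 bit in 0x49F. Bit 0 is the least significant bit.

10

0x49F = 10010011111
The topmost 1 is at position 10 (since 2^10 = 1024 ≤ 1183 < 2048).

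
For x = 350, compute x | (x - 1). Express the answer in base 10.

x = 101011110 = 350
x - 1 = 101011101
OR    = 101011111 = 351
(x | (x - 1) sets all bits below the lowest set bit.)

351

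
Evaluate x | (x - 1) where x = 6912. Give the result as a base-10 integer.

x = 1101100000000 = 6912
x - 1 = 1101011111111
OR    = 1101111111111 = 7167
(x | (x - 1) sets all bits below the lowest set bit.)

7167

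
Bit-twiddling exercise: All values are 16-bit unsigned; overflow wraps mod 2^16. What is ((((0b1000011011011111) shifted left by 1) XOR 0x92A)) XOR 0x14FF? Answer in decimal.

0b1000011011011111 = 1000011011011111
→ shifted left by 1 (mod 2^16) → 0000110110111110 = 3518
0x92A = 0000100100101010
→ XOR → 0000010010010100 = 1172
0x14FF = 0001010011111111
→ XOR → 0001000001101011 = 4203

4203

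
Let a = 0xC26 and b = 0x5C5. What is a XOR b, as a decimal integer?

0xC26 = 110000100110
0x5C5 = 010111000101
XOR → 100111100011 = 2531

2531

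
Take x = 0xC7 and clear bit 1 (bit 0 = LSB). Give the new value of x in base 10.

x = 11000111
bit 1 is currently 1; clear it via x & ~(1 << 1) = x & ~2
→ 11000101 = 197

197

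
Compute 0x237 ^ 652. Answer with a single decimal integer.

187

0x237 = 1000110111
652 = 1010001100
XOR → 0010111011 = 187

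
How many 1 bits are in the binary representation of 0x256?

0x256 = 1001010110
Count the 1s: 1 + 1 + 1 + 1 + 1 = 5

5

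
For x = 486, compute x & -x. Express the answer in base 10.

x = 111100110 = 486
-x (two's complement) = …000011010
AND   = 000000010 = 2
(x & -x isolates the lowest set bit of x.)

2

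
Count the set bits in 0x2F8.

0x2F8 = 1011111000
Count the 1s: 1 + 1 + 1 + 1 + 1 + 1 = 6

6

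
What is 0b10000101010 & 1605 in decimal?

1024

a = 10000101010
1605 = 11001000101
AND → 10000000000 = 1024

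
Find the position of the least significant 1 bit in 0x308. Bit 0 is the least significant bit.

0x308 = 1100001000
Trailing zeros: 3, so the lowest set bit is bit 3 (value 8).

3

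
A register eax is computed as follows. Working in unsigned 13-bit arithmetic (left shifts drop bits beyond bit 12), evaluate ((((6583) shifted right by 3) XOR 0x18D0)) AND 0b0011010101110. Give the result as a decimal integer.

678

6583 = 1100110110111
→ shifted right by 3 → 0001100110110 = 822
0x18D0 = 1100011010000
→ XOR → 1101111100110 = 7142
0b0011010101110 = 0011010101110
→ AND → 0001010100110 = 678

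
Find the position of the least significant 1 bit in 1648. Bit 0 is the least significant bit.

1648 = 11001110000
Trailing zeros: 4, so the lowest set bit is bit 4 (value 16).

4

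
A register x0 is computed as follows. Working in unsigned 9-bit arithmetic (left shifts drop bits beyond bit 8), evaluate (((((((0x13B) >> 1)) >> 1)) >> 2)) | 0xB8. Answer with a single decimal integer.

187

0x13B = 100111011
→ >> 1 → 010011101 = 157
→ >> 1 → 001001110 = 78
→ >> 2 → 000010011 = 19
0xB8 = 010111000
→ | → 010111011 = 187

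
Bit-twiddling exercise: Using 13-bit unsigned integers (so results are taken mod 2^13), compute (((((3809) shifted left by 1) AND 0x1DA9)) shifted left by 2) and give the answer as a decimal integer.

3809 = 0111011100001
→ shifted left by 1 (mod 2^13) → 1110111000010 = 7618
0x1DA9 = 1110110101001
→ AND → 1110110000000 = 7552
→ shifted left by 2 (mod 2^13) → 1011000000000 = 5632

5632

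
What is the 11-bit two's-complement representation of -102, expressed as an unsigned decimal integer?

102 in 11 bits: 00001100110
Invert: 11110011001
Add 1:  11110011010 = 1946
(Check: 2^11 - 102 = 2048 - 102 = 1946.)

1946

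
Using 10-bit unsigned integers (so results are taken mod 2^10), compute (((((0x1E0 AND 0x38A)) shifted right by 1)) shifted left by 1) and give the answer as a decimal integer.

384

0x1E0 = 0111100000
0x38A = 1110001010
→ AND → 0110000000 = 384
→ shifted right by 1 → 0011000000 = 192
→ shifted left by 1 (mod 2^10) → 0110000000 = 384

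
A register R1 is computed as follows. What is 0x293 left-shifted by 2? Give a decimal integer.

2636

0x293 = 001010010011
shift left by 2 → 101001001100 = 2636
(equivalently, 659 × 2^2 = 659 × 4)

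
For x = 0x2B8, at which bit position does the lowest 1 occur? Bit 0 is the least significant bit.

0x2B8 = 1010111000
Trailing zeros: 3, so the lowest set bit is bit 3 (value 8).

3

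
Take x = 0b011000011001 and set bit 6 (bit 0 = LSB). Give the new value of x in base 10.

x = 011000011001
bit 6 is currently 0; set it via x | (1 << 6) = x | 64
→ 011001011001 = 1625

1625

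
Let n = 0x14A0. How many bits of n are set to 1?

0x14A0 = 1010010100000
Count the 1s: 1 + 1 + 1 + 1 = 4

4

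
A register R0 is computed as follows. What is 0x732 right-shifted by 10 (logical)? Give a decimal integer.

0x732 = 11100110010
shift right by 10 → 00000000001 = 1
(equivalently, floor(1842 / 1024))

1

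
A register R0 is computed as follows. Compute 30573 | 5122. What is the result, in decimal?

30573 = 111011101101101
5122 = 001010000000010
 OR → 111011101101111 = 30575

30575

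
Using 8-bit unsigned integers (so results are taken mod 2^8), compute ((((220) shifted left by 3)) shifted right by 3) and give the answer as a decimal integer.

28

220 = 11011100
→ shifted left by 3 (mod 2^8) → 11100000 = 224
→ shifted right by 3 → 00011100 = 28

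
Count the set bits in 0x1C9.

5

0x1C9 = 111001001
Count the 1s: 1 + 1 + 1 + 1 + 1 = 5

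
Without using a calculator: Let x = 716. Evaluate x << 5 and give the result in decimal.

22912

716 = 000001011001100
shift left by 5 → 101100110000000 = 22912
(equivalently, 716 × 2^5 = 716 × 32)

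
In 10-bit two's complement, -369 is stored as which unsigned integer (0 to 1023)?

369 in 10 bits: 0101110001
Invert: 1010001110
Add 1:  1010001111 = 655
(Check: 2^10 - 369 = 1024 - 369 = 655.)

655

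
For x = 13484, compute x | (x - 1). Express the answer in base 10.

13487

x = 11010010101100 = 13484
x - 1 = 11010010101011
OR    = 11010010101111 = 13487
(x | (x - 1) sets all bits below the lowest set bit.)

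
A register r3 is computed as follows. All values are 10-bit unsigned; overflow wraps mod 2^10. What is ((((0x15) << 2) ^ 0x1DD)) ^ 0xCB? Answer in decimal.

0x15 = 0000010101
→ << 2 (mod 2^10) → 0001010100 = 84
0x1DD = 0111011101
→ ^ → 0110001001 = 393
0xCB = 0011001011
→ ^ → 0101000010 = 322

322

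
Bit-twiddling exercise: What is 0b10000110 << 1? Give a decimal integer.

268

x = 010000110
shift left by 1 → 100001100 = 268
(equivalently, 134 × 2^1 = 134 × 2)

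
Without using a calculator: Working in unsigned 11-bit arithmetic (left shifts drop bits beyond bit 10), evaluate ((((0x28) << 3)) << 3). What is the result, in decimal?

0x28 = 00000101000
→ << 3 (mod 2^11) → 00101000000 = 320
→ << 3 (mod 2^11) → 01000000000 = 512

512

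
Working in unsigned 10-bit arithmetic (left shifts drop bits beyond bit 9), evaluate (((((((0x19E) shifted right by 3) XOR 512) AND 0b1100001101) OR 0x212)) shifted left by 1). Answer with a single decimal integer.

38

0x19E = 0110011110
→ shifted right by 3 → 0000110011 = 51
512 = 1000000000
→ XOR → 1000110011 = 563
0b1100001101 = 1100001101
→ AND → 1000000001 = 513
0x212 = 1000010010
→ OR → 1000010011 = 531
→ shifted left by 1 (mod 2^10) → 0000100110 = 38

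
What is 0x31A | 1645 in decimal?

0x31A = 01100011010
1645 = 11001101101
 OR → 11101111111 = 1919

1919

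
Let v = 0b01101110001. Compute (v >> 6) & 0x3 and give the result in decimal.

1

v = 01101110001
Shift right by 6: 01101
Mask low 2 bits: 01 = 1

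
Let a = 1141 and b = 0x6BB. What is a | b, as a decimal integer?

1791

1141 = 10001110101
0x6BB = 11010111011
 OR → 11011111111 = 1791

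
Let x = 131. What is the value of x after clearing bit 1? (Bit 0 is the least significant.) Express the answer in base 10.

129

x = 010000011
bit 1 is currently 1; clear it via x & ~(1 << 1) = x & ~2
→ 010000001 = 129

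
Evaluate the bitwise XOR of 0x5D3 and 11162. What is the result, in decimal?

11849

0x5D3 = 00010111010011
11162 = 10101110011010
XOR → 10111001001001 = 11849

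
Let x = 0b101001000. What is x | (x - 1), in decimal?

335

x = 101001000 = 328
x - 1 = 101000111
OR    = 101001111 = 335
(x | (x - 1) sets all bits below the lowest set bit.)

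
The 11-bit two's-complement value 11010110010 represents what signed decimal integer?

-334

pattern = 11010110010 (MSB is 1 ⇒ negative)
Invert: 00101001101, add 1 → 00101001110 = 334, so the value is -334.
(Equivalently: 1714 - 2^11 = 1714 - 2048 = -334.)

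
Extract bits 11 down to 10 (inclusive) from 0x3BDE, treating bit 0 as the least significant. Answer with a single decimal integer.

v = 11101111011110
Shift right by 10: 1110
Mask low 2 bits: 10 = 2

2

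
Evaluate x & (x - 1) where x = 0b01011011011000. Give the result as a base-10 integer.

5840

x = 1011011011000 = 5848
x - 1 = 1011011010111
AND   = 1011011010000 = 5840
(x & (x - 1) clears the lowest set bit of x.)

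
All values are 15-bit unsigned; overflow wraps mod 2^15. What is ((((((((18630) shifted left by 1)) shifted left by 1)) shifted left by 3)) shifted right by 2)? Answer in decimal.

1584

18630 = 100100011000110
→ shifted left by 1 (mod 2^15) → 001000110001100 = 4492
→ shifted left by 1 (mod 2^15) → 010001100011000 = 8984
→ shifted left by 3 (mod 2^15) → 001100011000000 = 6336
→ shifted right by 2 → 000011000110000 = 1584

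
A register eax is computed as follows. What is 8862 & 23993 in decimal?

8862 = 010001010011110
23993 = 101110110111001
AND → 000000010011000 = 152

152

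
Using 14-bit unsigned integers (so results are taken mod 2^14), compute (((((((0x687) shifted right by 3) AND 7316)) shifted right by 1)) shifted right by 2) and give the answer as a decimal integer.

18

0x687 = 00011010000111
→ shifted right by 3 → 00000011010000 = 208
7316 = 01110010010100
→ AND → 00000010010000 = 144
→ shifted right by 1 → 00000001001000 = 72
→ shifted right by 2 → 00000000010010 = 18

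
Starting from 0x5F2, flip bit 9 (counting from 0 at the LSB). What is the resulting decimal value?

x = 10111110010
bit 9 is currently 0; toggle it via x ^ (1 << 9) = x ^ 512
→ 11111110010 = 2034

2034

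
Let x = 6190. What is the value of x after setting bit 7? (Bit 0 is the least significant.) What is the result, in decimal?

x = 01100000101110
bit 7 is currently 0; set it via x | (1 << 7) = x | 128
→ 01100010101110 = 6318

6318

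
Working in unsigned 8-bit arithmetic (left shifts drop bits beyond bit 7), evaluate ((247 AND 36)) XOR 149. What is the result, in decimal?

247 = 11110111
36 = 00100100
→ AND → 00100100 = 36
149 = 10010101
→ XOR → 10110001 = 177

177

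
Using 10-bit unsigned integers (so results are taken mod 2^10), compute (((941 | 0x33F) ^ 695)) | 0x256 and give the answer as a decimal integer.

941 = 1110101101
0x33F = 1100111111
→ | → 1110111111 = 959
695 = 1010110111
→ ^ → 0100001000 = 264
0x256 = 1001010110
→ | → 1101011110 = 862

862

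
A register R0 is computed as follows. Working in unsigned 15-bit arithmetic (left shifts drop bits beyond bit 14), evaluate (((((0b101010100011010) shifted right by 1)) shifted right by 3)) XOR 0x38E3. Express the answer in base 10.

15794

0b101010100011010 = 101010100011010
→ shifted right by 1 → 010101010001101 = 10893
→ shifted right by 3 → 000010101010001 = 1361
0x38E3 = 011100011100011
→ XOR → 011110110110010 = 15794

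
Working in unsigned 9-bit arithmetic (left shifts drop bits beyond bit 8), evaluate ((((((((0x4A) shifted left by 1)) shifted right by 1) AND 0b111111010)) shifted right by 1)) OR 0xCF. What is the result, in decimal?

239

0x4A = 001001010
→ shifted left by 1 (mod 2^9) → 010010100 = 148
→ shifted right by 1 → 001001010 = 74
0b111111010 = 111111010
→ AND → 001001010 = 74
→ shifted right by 1 → 000100101 = 37
0xCF = 011001111
→ OR → 011101111 = 239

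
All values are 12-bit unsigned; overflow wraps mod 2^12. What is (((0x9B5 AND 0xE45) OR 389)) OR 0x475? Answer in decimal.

3573

0x9B5 = 100110110101
0xE45 = 111001000101
→ AND → 100000000101 = 2053
389 = 000110000101
→ OR → 100110000101 = 2437
0x475 = 010001110101
→ OR → 110111110101 = 3573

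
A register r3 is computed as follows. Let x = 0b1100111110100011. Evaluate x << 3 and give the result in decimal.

x = 0001100111110100011
shift left by 3 → 1100111110100011000 = 425240
(equivalently, 53155 × 2^3 = 53155 × 8)

425240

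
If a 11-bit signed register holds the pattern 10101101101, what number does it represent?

-659

pattern = 10101101101 (MSB is 1 ⇒ negative)
Invert: 01010010010, add 1 → 01010010011 = 659, so the value is -659.
(Equivalently: 1389 - 2^11 = 1389 - 2048 = -659.)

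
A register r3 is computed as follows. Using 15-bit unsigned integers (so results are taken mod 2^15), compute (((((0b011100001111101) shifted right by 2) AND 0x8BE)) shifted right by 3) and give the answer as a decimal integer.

259

0b011100001111101 = 011100001111101
→ shifted right by 2 → 000111000011111 = 3615
0x8BE = 000100010111110
→ AND → 000100000011110 = 2078
→ shifted right by 3 → 000000100000011 = 259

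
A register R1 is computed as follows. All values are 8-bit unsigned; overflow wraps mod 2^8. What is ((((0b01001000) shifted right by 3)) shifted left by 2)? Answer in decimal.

0b01001000 = 01001000
→ shifted right by 3 → 00001001 = 9
→ shifted left by 2 (mod 2^8) → 00100100 = 36

36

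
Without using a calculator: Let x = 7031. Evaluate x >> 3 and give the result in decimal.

7031 = 1101101110111
shift right by 3 → 0001101101110 = 878
(equivalently, floor(7031 / 8))

878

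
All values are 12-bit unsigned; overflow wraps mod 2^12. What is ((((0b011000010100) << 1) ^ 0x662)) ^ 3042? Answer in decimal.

424

0b011000010100 = 011000010100
→ << 1 (mod 2^12) → 110000101000 = 3112
0x662 = 011001100010
→ ^ → 101001001010 = 2634
3042 = 101111100010
→ ^ → 000110101000 = 424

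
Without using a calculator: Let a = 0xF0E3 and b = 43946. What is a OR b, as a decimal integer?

64491

0xF0E3 = 1111000011100011
43946 = 1010101110101010
 OR → 1111101111101011 = 64491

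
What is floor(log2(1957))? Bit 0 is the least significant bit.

1957 = 11110100101
The topmost 1 is at position 10 (since 2^10 = 1024 ≤ 1957 < 2048).

10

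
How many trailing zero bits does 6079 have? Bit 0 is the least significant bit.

0

6079 = 1011110111111
Trailing zeros: 0, so the lowest set bit is bit 0 (value 1).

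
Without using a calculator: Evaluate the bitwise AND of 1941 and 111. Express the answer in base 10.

5

1941 = 11110010101
111 = 00001101111
AND → 00000000101 = 5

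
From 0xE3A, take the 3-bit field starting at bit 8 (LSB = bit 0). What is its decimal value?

v = 111000111010
Shift right by 8: 1110
Mask low 3 bits: 110 = 6

6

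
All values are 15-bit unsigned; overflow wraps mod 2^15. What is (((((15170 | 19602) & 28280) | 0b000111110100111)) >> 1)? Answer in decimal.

15170 = 011101101000010
19602 = 100110010010010
→ | → 111111111010010 = 32722
28280 = 110111001111000
→ & → 110111001010000 = 28240
0b000111110100111 = 000111110100111
→ | → 110111111110111 = 28663
→ >> 1 → 011011111111011 = 14331

14331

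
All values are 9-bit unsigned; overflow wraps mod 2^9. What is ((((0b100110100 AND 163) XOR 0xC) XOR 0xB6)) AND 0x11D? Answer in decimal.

0b100110100 = 100110100
163 = 010100011
→ AND → 000100000 = 32
0xC = 000001100
→ XOR → 000101100 = 44
0xB6 = 010110110
→ XOR → 010011010 = 154
0x11D = 100011101
→ AND → 000011000 = 24

24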